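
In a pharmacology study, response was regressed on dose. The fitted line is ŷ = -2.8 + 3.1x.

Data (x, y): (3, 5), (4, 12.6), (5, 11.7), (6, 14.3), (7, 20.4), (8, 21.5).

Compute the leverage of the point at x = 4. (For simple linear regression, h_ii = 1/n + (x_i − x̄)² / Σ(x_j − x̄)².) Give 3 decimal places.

x̄ = (3 + 4 + 5 + 6 + 7 + 8)/6 = 5.5
Σ(x − x̄)² = 6.25 + 2.25 + 0.25 + 0.25 + 2.25 + 6.25 = 17.5
h = 1/6 + (-1.5)²/17.5 = 0.166667 + 0.128571 = 0.295

h = 0.295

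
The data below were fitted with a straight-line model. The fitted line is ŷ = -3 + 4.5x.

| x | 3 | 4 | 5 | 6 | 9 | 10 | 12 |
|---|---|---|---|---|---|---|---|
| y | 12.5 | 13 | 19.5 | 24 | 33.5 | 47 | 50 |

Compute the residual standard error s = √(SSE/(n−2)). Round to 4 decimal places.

x=3: ŷ = -3 + 4.5·3 = 10.5; e = 12.5 − 10.5 = 2
x=4: ŷ = -3 + 4.5·4 = 15; e = 13 − 15 = -2
x=5: ŷ = -3 + 4.5·5 = 19.5; e = 19.5 − 19.5 = 0
x=6: ŷ = -3 + 4.5·6 = 24; e = 24 − 24 = 0
x=9: ŷ = -3 + 4.5·9 = 37.5; e = 33.5 − 37.5 = -4
x=10: ŷ = -3 + 4.5·10 = 42; e = 47 − 42 = 5
x=12: ŷ = -3 + 4.5·12 = 51; e = 50 − 51 = -1
SSE = 4 + 4 + 0 + 0 + 16 + 25 + 1 = 50
s = √(50/5) = √10 ≈ 3.1623

s = 3.1623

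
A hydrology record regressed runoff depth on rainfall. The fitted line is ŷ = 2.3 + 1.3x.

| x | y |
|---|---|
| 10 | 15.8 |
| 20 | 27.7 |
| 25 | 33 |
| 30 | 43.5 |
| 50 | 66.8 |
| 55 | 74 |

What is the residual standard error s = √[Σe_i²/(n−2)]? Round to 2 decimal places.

s = 1.50

x=10: ŷ = 2.3 + 1.3·10 = 15.3; e = 15.8 − 15.3 = 0.5
x=20: ŷ = 2.3 + 1.3·20 = 28.3; e = 27.7 − 28.3 = -0.6
x=25: ŷ = 2.3 + 1.3·25 = 34.8; e = 33 − 34.8 = -1.8
x=30: ŷ = 2.3 + 1.3·30 = 41.3; e = 43.5 − 41.3 = 2.2
x=50: ŷ = 2.3 + 1.3·50 = 67.3; e = 66.8 − 67.3 = -0.5
x=55: ŷ = 2.3 + 1.3·55 = 73.8; e = 74 − 73.8 = 0.2
SSE = 0.25 + 0.36 + 3.24 + 4.84 + 0.25 + 0.04 = 8.98
s = √(8.98/4) = √2.245 ≈ 1.50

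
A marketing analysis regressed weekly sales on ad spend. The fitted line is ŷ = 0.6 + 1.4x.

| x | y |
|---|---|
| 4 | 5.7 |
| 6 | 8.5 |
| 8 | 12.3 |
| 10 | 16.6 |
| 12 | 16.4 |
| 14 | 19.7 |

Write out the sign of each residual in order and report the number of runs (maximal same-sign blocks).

3 runs

x=4: ŷ = 0.6 + 1.4·4 = 6.2; r = 5.7 − 6.2 = -0.5
x=6: ŷ = 0.6 + 1.4·6 = 9; r = 8.5 − 9 = -0.5
x=8: ŷ = 0.6 + 1.4·8 = 11.8; r = 12.3 − 11.8 = 0.5
x=10: ŷ = 0.6 + 1.4·10 = 14.6; r = 16.6 − 14.6 = 2
x=12: ŷ = 0.6 + 1.4·12 = 17.4; r = 16.4 − 17.4 = -1
x=14: ŷ = 0.6 + 1.4·14 = 20.2; r = 19.7 − 20.2 = -0.5
Signs: − − + + − −
Runs: −×2, +×2, −×2 → 3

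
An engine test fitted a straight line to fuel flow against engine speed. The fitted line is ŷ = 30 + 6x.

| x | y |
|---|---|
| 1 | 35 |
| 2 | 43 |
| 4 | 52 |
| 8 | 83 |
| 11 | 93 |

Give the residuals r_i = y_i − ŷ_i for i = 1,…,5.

x=1: ŷ = 30 + 6·1 = 36; r = 35 − 36 = -1
x=2: ŷ = 30 + 6·2 = 42; r = 43 − 42 = 1
x=4: ŷ = 30 + 6·4 = 54; r = 52 − 54 = -2
x=8: ŷ = 30 + 6·8 = 78; r = 83 − 78 = 5
x=11: ŷ = 30 + 6·11 = 96; r = 93 − 96 = -3

-1, 1, -2, 5, -3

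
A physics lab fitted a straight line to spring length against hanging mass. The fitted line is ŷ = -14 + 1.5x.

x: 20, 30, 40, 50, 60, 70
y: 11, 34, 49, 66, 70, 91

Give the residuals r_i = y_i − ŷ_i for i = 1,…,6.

-5, 3, 3, 5, -6, 0

x=20: ŷ = -14 + 1.5·20 = 16; r = 11 − 16 = -5
x=30: ŷ = -14 + 1.5·30 = 31; r = 34 − 31 = 3
x=40: ŷ = -14 + 1.5·40 = 46; r = 49 − 46 = 3
x=50: ŷ = -14 + 1.5·50 = 61; r = 66 − 61 = 5
x=60: ŷ = -14 + 1.5·60 = 76; r = 70 − 76 = -6
x=70: ŷ = -14 + 1.5·70 = 91; r = 91 − 91 = 0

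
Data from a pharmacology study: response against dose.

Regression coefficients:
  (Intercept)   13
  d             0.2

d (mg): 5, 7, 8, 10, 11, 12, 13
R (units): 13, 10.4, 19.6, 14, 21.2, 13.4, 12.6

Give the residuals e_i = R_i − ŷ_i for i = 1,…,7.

d=5: ŷ = 13 + 0.2·5 = 14; e = 13 − 14 = -1
d=7: ŷ = 13 + 0.2·7 = 14.4; e = 10.4 − 14.4 = -4
d=8: ŷ = 13 + 0.2·8 = 14.6; e = 19.6 − 14.6 = 5
d=10: ŷ = 13 + 0.2·10 = 15; e = 14 − 15 = -1
d=11: ŷ = 13 + 0.2·11 = 15.2; e = 21.2 − 15.2 = 6
d=12: ŷ = 13 + 0.2·12 = 15.4; e = 13.4 − 15.4 = -2
d=13: ŷ = 13 + 0.2·13 = 15.6; e = 12.6 − 15.6 = -3

-1, -4, 5, -1, 6, -2, -3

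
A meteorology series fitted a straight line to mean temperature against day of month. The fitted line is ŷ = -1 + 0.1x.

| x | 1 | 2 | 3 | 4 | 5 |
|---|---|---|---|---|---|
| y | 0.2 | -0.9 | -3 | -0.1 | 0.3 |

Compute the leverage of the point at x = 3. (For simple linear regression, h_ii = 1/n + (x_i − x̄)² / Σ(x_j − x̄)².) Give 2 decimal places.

h = 0.20

x̄ = (1 + 2 + 3 + 4 + 5)/5 = 3
Σ(x − x̄)² = 4 + 1 + 0 + 1 + 4 = 10
h = 1/5 + (0)²/10 = 0.2 + 0 = 0.20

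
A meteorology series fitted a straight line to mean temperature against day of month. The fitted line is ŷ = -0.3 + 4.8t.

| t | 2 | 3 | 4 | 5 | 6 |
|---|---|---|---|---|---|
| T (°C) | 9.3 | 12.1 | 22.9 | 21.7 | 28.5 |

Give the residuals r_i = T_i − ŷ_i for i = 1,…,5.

0, -2, 4, -2, 0

t=2: ŷ = -0.3 + 4.8·2 = 9.3; r = 9.3 − 9.3 = 0
t=3: ŷ = -0.3 + 4.8·3 = 14.1; r = 12.1 − 14.1 = -2
t=4: ŷ = -0.3 + 4.8·4 = 18.9; r = 22.9 − 18.9 = 4
t=5: ŷ = -0.3 + 4.8·5 = 23.7; r = 21.7 − 23.7 = -2
t=6: ŷ = -0.3 + 4.8·6 = 28.5; r = 28.5 − 28.5 = 0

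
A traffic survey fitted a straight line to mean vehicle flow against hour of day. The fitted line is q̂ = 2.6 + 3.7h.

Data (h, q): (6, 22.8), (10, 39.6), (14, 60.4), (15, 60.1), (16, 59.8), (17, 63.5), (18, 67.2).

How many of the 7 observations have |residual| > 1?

6

h=6: q̂ = 2.6 + 3.7·6 = 24.8; e = 22.8 − 24.8 = -2
h=10: q̂ = 2.6 + 3.7·10 = 39.6; e = 39.6 − 39.6 = 0
h=14: q̂ = 2.6 + 3.7·14 = 54.4; e = 60.4 − 54.4 = 6
h=15: q̂ = 2.6 + 3.7·15 = 58.1; e = 60.1 − 58.1 = 2
h=16: q̂ = 2.6 + 3.7·16 = 61.8; e = 59.8 − 61.8 = -2
h=17: q̂ = 2.6 + 3.7·17 = 65.5; e = 63.5 − 65.5 = -2
h=18: q̂ = 2.6 + 3.7·18 = 69.2; e = 67.2 − 69.2 = -2
|e| > 1: h=6 (|e|=2), h=14 (|e|=6), h=15 (|e|=2), h=16 (|e|=2), h=17 (|e|=2), h=18 (|e|=2) → 6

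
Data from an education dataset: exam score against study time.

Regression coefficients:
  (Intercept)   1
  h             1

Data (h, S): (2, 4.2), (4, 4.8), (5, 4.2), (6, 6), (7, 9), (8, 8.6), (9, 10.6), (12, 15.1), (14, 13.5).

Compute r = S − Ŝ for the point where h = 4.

Ŝ = 1 + 4 = 5
r = 4.8 − 5 = -0.2

r = -0.2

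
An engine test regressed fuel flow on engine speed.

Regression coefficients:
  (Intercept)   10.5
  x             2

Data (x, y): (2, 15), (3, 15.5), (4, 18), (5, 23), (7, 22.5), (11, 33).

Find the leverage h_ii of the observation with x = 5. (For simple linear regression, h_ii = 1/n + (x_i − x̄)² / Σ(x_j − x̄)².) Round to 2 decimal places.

x̄ = (2 + 3 + 4 + 5 + 7 + 11)/6 = 5.33333
Σ(x − x̄)² = 11.1111 + 5.44444 + 1.77778 + 0.111111 + 2.77778 + 32.1111 = 53.3333
h = 1/6 + (-0.333333)²/53.3333 = 0.166667 + 0.00208333 = 0.17

h = 0.17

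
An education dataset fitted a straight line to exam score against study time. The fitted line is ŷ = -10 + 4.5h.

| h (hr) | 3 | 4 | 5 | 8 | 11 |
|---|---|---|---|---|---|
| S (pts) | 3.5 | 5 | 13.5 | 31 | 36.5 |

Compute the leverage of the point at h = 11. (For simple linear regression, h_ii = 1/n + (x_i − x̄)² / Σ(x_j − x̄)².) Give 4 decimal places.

h = 0.7383

h̄ = (3 + 4 + 5 + 8 + 11)/5 = 6.2
Σ(h − h̄)² = 10.24 + 4.84 + 1.44 + 3.24 + 23.04 = 42.8
h = 1/5 + (4.8)²/42.8 = 0.2 + 0.538318 = 0.7383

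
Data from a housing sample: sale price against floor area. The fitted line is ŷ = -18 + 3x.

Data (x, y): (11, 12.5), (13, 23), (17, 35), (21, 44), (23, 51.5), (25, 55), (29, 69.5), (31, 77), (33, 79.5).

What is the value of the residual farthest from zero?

e = -2.5

x=11: ŷ = -18 + 3·11 = 15; e = 12.5 − 15 = -2.5
x=13: ŷ = -18 + 3·13 = 21; e = 23 − 21 = 2
x=17: ŷ = -18 + 3·17 = 33; e = 35 − 33 = 2
x=21: ŷ = -18 + 3·21 = 45; e = 44 − 45 = -1
x=23: ŷ = -18 + 3·23 = 51; e = 51.5 − 51 = 0.5
x=25: ŷ = -18 + 3·25 = 57; e = 55 − 57 = -2
x=29: ŷ = -18 + 3·29 = 69; e = 69.5 − 69 = 0.5
x=31: ŷ = -18 + 3·31 = 75; e = 77 − 75 = 2
x=33: ŷ = -18 + 3·33 = 81; e = 79.5 − 81 = -1.5
Largest |e| is 2.5 at x = 11, residual -2.5.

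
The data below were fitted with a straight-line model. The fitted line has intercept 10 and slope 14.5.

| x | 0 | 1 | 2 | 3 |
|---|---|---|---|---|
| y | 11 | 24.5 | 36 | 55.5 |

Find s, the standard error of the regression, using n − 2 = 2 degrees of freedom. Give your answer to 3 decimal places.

s = 2.646

x=0: ŷ = 10 + 14.5·0 = 10; r = 11 − 10 = 1
x=1: ŷ = 10 + 14.5·1 = 24.5; r = 24.5 − 24.5 = 0
x=2: ŷ = 10 + 14.5·2 = 39; r = 36 − 39 = -3
x=3: ŷ = 10 + 14.5·3 = 53.5; r = 55.5 − 53.5 = 2
SSE = 1 + 0 + 9 + 4 = 14
s = √(14/2) = √7 ≈ 2.646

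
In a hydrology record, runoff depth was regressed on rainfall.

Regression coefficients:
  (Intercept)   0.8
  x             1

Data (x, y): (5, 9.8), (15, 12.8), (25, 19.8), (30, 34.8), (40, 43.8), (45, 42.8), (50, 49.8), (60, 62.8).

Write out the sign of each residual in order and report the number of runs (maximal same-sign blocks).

x=5: ŷ = 0.8 + 5 = 5.8; r = 9.8 − 5.8 = 4
x=15: ŷ = 0.8 + 15 = 15.8; r = 12.8 − 15.8 = -3
x=25: ŷ = 0.8 + 25 = 25.8; r = 19.8 − 25.8 = -6
x=30: ŷ = 0.8 + 30 = 30.8; r = 34.8 − 30.8 = 4
x=40: ŷ = 0.8 + 40 = 40.8; r = 43.8 − 40.8 = 3
x=45: ŷ = 0.8 + 45 = 45.8; r = 42.8 − 45.8 = -3
x=50: ŷ = 0.8 + 50 = 50.8; r = 49.8 − 50.8 = -1
x=60: ŷ = 0.8 + 60 = 60.8; r = 62.8 − 60.8 = 2
Signs: + − − + + − − +
Runs: +×1, −×2, +×2, −×2, +×1 → 5

5 runs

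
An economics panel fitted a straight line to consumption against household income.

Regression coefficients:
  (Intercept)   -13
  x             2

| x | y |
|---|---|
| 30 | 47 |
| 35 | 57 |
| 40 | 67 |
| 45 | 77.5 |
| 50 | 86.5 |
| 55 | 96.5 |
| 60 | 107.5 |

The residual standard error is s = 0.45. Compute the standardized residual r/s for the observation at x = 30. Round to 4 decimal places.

0.0000

ŷ = -13 + 2·30 = 47
r = 47 − 47 = 0
r/s = 0 / 0.45 = 0.0000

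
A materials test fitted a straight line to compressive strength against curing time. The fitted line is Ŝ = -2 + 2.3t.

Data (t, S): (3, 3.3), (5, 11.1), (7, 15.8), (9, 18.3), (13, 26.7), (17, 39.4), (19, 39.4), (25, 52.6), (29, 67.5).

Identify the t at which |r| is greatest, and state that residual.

t=3: Ŝ = -2 + 2.3·3 = 4.9; r = 3.3 − 4.9 = -1.6
t=5: Ŝ = -2 + 2.3·5 = 9.5; r = 11.1 − 9.5 = 1.6
t=7: Ŝ = -2 + 2.3·7 = 14.1; r = 15.8 − 14.1 = 1.7
t=9: Ŝ = -2 + 2.3·9 = 18.7; r = 18.3 − 18.7 = -0.4
t=13: Ŝ = -2 + 2.3·13 = 27.9; r = 26.7 − 27.9 = -1.2
t=17: Ŝ = -2 + 2.3·17 = 37.1; r = 39.4 − 37.1 = 2.3
t=19: Ŝ = -2 + 2.3·19 = 41.7; r = 39.4 − 41.7 = -2.3
t=25: Ŝ = -2 + 2.3·25 = 55.5; r = 52.6 − 55.5 = -2.9
t=29: Ŝ = -2 + 2.3·29 = 64.7; r = 67.5 − 64.7 = 2.8
Largest |r| is 2.9 at t = 25, residual -2.9.

t = 25, r = -2.9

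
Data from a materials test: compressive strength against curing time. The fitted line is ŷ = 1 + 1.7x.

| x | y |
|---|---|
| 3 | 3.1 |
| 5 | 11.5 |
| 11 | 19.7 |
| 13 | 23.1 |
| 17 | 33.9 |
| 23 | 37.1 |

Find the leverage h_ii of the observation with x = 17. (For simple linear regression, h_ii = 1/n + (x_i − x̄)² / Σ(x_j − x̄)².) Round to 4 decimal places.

h = 0.2566

x̄ = (3 + 5 + 11 + 13 + 17 + 23)/6 = 12
Σ(x − x̄)² = 81 + 49 + 1 + 1 + 25 + 121 = 278
h = 1/6 + (5)²/278 = 0.166667 + 0.0899281 = 0.2566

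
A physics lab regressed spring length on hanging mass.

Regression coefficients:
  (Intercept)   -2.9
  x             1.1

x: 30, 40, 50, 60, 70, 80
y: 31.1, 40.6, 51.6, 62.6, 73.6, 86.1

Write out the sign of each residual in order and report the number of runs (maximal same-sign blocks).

3 runs

x=30: ŷ = -2.9 + 1.1·30 = 30.1; e = 31.1 − 30.1 = 1
x=40: ŷ = -2.9 + 1.1·40 = 41.1; e = 40.6 − 41.1 = -0.5
x=50: ŷ = -2.9 + 1.1·50 = 52.1; e = 51.6 − 52.1 = -0.5
x=60: ŷ = -2.9 + 1.1·60 = 63.1; e = 62.6 − 63.1 = -0.5
x=70: ŷ = -2.9 + 1.1·70 = 74.1; e = 73.6 − 74.1 = -0.5
x=80: ŷ = -2.9 + 1.1·80 = 85.1; e = 86.1 − 85.1 = 1
Signs: + − − − − +
Runs: +×1, −×4, +×1 → 3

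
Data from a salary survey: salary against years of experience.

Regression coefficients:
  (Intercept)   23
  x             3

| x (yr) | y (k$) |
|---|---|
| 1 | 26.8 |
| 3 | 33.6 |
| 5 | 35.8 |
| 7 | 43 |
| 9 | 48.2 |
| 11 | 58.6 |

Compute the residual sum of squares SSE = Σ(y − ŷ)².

SSE = 19.04

x=1: ŷ = 23 + 3·1 = 26; r = 26.8 − 26 = 0.8
x=3: ŷ = 23 + 3·3 = 32; r = 33.6 − 32 = 1.6
x=5: ŷ = 23 + 3·5 = 38; r = 35.8 − 38 = -2.2
x=7: ŷ = 23 + 3·7 = 44; r = 43 − 44 = -1
x=9: ŷ = 23 + 3·9 = 50; r = 48.2 − 50 = -1.8
x=11: ŷ = 23 + 3·11 = 56; r = 58.6 − 56 = 2.6
SSE = 0.64 + 2.56 + 4.84 + 1 + 3.24 + 6.76 = 19.04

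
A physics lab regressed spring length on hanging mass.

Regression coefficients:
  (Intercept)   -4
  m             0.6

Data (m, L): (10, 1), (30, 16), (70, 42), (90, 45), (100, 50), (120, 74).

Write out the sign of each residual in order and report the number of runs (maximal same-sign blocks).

m=10: L̂ = -4 + 0.6·10 = 2; r = 1 − 2 = -1
m=30: L̂ = -4 + 0.6·30 = 14; r = 16 − 14 = 2
m=70: L̂ = -4 + 0.6·70 = 38; r = 42 − 38 = 4
m=90: L̂ = -4 + 0.6·90 = 50; r = 45 − 50 = -5
m=100: L̂ = -4 + 0.6·100 = 56; r = 50 − 56 = -6
m=120: L̂ = -4 + 0.6·120 = 68; r = 74 − 68 = 6
Signs: − + + − − +
Runs: −×1, +×2, −×2, +×1 → 4

4 runs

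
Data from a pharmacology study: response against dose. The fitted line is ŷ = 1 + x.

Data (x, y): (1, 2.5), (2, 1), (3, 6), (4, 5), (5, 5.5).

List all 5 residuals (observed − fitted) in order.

0.5, -2, 2, 0, -0.5

x=1: ŷ = 1 + 1 = 2; e = 2.5 − 2 = 0.5
x=2: ŷ = 1 + 2 = 3; e = 1 − 3 = -2
x=3: ŷ = 1 + 3 = 4; e = 6 − 4 = 2
x=4: ŷ = 1 + 4 = 5; e = 5 − 5 = 0
x=5: ŷ = 1 + 5 = 6; e = 5.5 − 6 = -0.5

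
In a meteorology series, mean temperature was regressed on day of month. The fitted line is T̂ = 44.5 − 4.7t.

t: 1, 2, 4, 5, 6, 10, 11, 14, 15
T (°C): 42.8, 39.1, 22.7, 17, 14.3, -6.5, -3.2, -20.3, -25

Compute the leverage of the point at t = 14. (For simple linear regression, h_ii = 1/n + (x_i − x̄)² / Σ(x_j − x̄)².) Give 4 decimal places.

t̄ = (1 + 2 + 4 + 5 + 6 + 10 + 11 + 14 + 15)/9 = 7.55556
Σ(t − t̄)² = 42.9753 + 30.8642 + 12.642 + 6.53086 + 2.41975 + 5.97531 + 11.8642 + 41.5309 + 55.4198 = 210.222
h = 1/9 + (6.44444)²/210.222 = 0.111111 + 0.197557 = 0.3087

h = 0.3087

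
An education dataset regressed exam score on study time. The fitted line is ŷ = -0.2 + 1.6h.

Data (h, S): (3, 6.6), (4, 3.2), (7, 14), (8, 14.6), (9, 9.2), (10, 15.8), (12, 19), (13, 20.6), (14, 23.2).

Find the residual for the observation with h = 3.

ŷ = -0.2 + 1.6·3 = 4.6
r = 6.6 − 4.6 = 2

r = 2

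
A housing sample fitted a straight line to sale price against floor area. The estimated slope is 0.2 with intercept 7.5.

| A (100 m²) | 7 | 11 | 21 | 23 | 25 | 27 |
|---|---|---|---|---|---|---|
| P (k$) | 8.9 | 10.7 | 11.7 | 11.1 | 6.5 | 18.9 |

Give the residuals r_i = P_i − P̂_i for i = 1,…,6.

A=7: P̂ = 7.5 + 0.2·7 = 8.9; r = 8.9 − 8.9 = 0
A=11: P̂ = 7.5 + 0.2·11 = 9.7; r = 10.7 − 9.7 = 1
A=21: P̂ = 7.5 + 0.2·21 = 11.7; r = 11.7 − 11.7 = 0
A=23: P̂ = 7.5 + 0.2·23 = 12.1; r = 11.1 − 12.1 = -1
A=25: P̂ = 7.5 + 0.2·25 = 12.5; r = 6.5 − 12.5 = -6
A=27: P̂ = 7.5 + 0.2·27 = 12.9; r = 18.9 − 12.9 = 6

0, 1, 0, -1, -6, 6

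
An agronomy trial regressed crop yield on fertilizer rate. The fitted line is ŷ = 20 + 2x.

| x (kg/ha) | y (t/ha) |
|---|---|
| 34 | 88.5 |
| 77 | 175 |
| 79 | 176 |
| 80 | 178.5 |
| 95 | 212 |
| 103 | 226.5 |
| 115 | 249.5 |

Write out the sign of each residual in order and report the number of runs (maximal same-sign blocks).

x=34: ŷ = 20 + 2·34 = 88; e = 88.5 − 88 = 0.5
x=77: ŷ = 20 + 2·77 = 174; e = 175 − 174 = 1
x=79: ŷ = 20 + 2·79 = 178; e = 176 − 178 = -2
x=80: ŷ = 20 + 2·80 = 180; e = 178.5 − 180 = -1.5
x=95: ŷ = 20 + 2·95 = 210; e = 212 − 210 = 2
x=103: ŷ = 20 + 2·103 = 226; e = 226.5 − 226 = 0.5
x=115: ŷ = 20 + 2·115 = 250; e = 249.5 − 250 = -0.5
Signs: + + − − + + −
Runs: +×2, −×2, +×2, −×1 → 4

4 runs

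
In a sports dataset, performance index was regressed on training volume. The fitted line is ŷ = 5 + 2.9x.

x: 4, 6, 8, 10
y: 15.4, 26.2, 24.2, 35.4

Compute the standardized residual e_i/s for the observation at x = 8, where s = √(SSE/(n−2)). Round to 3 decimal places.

-0.972

x=4: ŷ = 5 + 2.9·4 = 16.6; e = 15.4 − 16.6 = -1.2
x=6: ŷ = 5 + 2.9·6 = 22.4; e = 26.2 − 22.4 = 3.8
x=8: ŷ = 5 + 2.9·8 = 28.2; e = 24.2 − 28.2 = -4
x=10: ŷ = 5 + 2.9·10 = 34; e = 35.4 − 34 = 1.4
SSE = 1.44 + 14.44 + 16 + 1.96 = 33.84
s = √(33.84/2) = 4.11339
e/s = -4 / 4.11339 = -0.972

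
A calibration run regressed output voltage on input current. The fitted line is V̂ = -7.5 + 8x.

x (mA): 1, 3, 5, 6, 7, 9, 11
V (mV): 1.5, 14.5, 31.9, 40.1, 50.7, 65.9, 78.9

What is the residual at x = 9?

r = 1.4

V̂ = -7.5 + 8·9 = 64.5
r = 65.9 − 64.5 = 1.4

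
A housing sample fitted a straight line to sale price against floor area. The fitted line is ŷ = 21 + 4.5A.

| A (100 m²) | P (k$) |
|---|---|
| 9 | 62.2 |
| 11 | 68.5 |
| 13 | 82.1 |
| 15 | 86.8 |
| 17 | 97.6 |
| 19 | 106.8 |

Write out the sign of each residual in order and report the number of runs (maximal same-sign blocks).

5 runs

A=9: ŷ = 21 + 4.5·9 = 61.5; r = 62.2 − 61.5 = 0.7
A=11: ŷ = 21 + 4.5·11 = 70.5; r = 68.5 − 70.5 = -2
A=13: ŷ = 21 + 4.5·13 = 79.5; r = 82.1 − 79.5 = 2.6
A=15: ŷ = 21 + 4.5·15 = 88.5; r = 86.8 − 88.5 = -1.7
A=17: ŷ = 21 + 4.5·17 = 97.5; r = 97.6 − 97.5 = 0.1
A=19: ŷ = 21 + 4.5·19 = 106.5; r = 106.8 − 106.5 = 0.3
Signs: + − + − + +
Runs: +×1, −×1, +×1, −×1, +×2 → 5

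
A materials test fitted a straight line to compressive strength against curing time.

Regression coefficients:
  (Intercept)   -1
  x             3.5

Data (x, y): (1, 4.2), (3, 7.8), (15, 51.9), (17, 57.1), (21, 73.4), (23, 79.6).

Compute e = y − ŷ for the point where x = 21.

ŷ = -1 + 3.5·21 = 72.5
e = 73.4 − 72.5 = 0.9

e = 0.9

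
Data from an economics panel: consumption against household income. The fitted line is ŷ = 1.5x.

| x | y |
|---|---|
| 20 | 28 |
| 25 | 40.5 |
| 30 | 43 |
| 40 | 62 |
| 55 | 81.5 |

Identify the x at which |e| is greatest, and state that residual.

x=20: ŷ = 1.5·20 = 30; e = 28 − 30 = -2
x=25: ŷ = 1.5·25 = 37.5; e = 40.5 − 37.5 = 3
x=30: ŷ = 1.5·30 = 45; e = 43 − 45 = -2
x=40: ŷ = 1.5·40 = 60; e = 62 − 60 = 2
x=55: ŷ = 1.5·55 = 82.5; e = 81.5 − 82.5 = -1
Largest |e| is 3 at x = 25, residual 3.

x = 25, e = 3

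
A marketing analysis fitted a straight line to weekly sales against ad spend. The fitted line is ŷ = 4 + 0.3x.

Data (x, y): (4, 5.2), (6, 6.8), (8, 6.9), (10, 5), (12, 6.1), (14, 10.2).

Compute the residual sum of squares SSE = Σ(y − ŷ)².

x=4: ŷ = 4 + 0.3·4 = 5.2; e = 5.2 − 5.2 = 0
x=6: ŷ = 4 + 0.3·6 = 5.8; e = 6.8 − 5.8 = 1
x=8: ŷ = 4 + 0.3·8 = 6.4; e = 6.9 − 6.4 = 0.5
x=10: ŷ = 4 + 0.3·10 = 7; e = 5 − 7 = -2
x=12: ŷ = 4 + 0.3·12 = 7.6; e = 6.1 − 7.6 = -1.5
x=14: ŷ = 4 + 0.3·14 = 8.2; e = 10.2 − 8.2 = 2
SSE = 0 + 1 + 0.25 + 4 + 2.25 + 4 = 11.5

SSE = 11.5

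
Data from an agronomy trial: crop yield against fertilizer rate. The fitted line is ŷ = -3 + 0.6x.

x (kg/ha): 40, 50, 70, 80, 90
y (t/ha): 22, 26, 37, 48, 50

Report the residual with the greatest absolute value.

x=40: ŷ = -3 + 0.6·40 = 21; r = 22 − 21 = 1
x=50: ŷ = -3 + 0.6·50 = 27; r = 26 − 27 = -1
x=70: ŷ = -3 + 0.6·70 = 39; r = 37 − 39 = -2
x=80: ŷ = -3 + 0.6·80 = 45; r = 48 − 45 = 3
x=90: ŷ = -3 + 0.6·90 = 51; r = 50 − 51 = -1
Largest |r| is 3 at x = 80, residual 3.

r = 3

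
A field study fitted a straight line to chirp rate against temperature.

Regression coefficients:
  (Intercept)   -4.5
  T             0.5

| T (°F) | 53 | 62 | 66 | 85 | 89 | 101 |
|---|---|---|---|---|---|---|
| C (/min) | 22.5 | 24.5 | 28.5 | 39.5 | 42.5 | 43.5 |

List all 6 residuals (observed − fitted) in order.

0.5, -2, 0, 1.5, 2.5, -2.5

T=53: ŷ = -4.5 + 0.5·53 = 22; r = 22.5 − 22 = 0.5
T=62: ŷ = -4.5 + 0.5·62 = 26.5; r = 24.5 − 26.5 = -2
T=66: ŷ = -4.5 + 0.5·66 = 28.5; r = 28.5 − 28.5 = 0
T=85: ŷ = -4.5 + 0.5·85 = 38; r = 39.5 − 38 = 1.5
T=89: ŷ = -4.5 + 0.5·89 = 40; r = 42.5 − 40 = 2.5
T=101: ŷ = -4.5 + 0.5·101 = 46; r = 43.5 − 46 = -2.5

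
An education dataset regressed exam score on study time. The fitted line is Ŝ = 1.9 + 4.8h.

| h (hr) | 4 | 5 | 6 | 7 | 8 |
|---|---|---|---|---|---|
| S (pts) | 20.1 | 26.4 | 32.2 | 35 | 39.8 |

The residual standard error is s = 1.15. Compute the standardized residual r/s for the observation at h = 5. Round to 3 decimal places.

0.435

Ŝ = 1.9 + 4.8·5 = 25.9
r = 26.4 − 25.9 = 0.5
r/s = 0.5 / 1.15 = 0.435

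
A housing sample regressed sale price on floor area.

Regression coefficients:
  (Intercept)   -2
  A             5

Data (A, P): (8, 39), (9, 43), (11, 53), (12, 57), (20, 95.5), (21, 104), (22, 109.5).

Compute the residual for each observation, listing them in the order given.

A=8: ŷ = -2 + 5·8 = 38; e = 39 − 38 = 1
A=9: ŷ = -2 + 5·9 = 43; e = 43 − 43 = 0
A=11: ŷ = -2 + 5·11 = 53; e = 53 − 53 = 0
A=12: ŷ = -2 + 5·12 = 58; e = 57 − 58 = -1
A=20: ŷ = -2 + 5·20 = 98; e = 95.5 − 98 = -2.5
A=21: ŷ = -2 + 5·21 = 103; e = 104 − 103 = 1
A=22: ŷ = -2 + 5·22 = 108; e = 109.5 − 108 = 1.5

1, 0, 0, -1, -2.5, 1, 1.5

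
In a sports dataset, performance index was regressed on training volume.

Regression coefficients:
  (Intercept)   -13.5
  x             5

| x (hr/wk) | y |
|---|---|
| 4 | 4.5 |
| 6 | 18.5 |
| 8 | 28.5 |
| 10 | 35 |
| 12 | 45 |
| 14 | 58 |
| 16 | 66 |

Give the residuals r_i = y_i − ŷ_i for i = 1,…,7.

-2, 2, 2, -1.5, -1.5, 1.5, -0.5

x=4: ŷ = -13.5 + 5·4 = 6.5; r = 4.5 − 6.5 = -2
x=6: ŷ = -13.5 + 5·6 = 16.5; r = 18.5 − 16.5 = 2
x=8: ŷ = -13.5 + 5·8 = 26.5; r = 28.5 − 26.5 = 2
x=10: ŷ = -13.5 + 5·10 = 36.5; r = 35 − 36.5 = -1.5
x=12: ŷ = -13.5 + 5·12 = 46.5; r = 45 − 46.5 = -1.5
x=14: ŷ = -13.5 + 5·14 = 56.5; r = 58 − 56.5 = 1.5
x=16: ŷ = -13.5 + 5·16 = 66.5; r = 66 − 66.5 = -0.5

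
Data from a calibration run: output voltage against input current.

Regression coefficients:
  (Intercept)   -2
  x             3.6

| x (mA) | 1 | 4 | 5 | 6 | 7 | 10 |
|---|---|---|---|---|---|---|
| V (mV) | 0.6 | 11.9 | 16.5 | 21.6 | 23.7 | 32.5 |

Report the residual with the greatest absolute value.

x=1: ŷ = -2 + 3.6·1 = 1.6; r = 0.6 − 1.6 = -1
x=4: ŷ = -2 + 3.6·4 = 12.4; r = 11.9 − 12.4 = -0.5
x=5: ŷ = -2 + 3.6·5 = 16; r = 16.5 − 16 = 0.5
x=6: ŷ = -2 + 3.6·6 = 19.6; r = 21.6 − 19.6 = 2
x=7: ŷ = -2 + 3.6·7 = 23.2; r = 23.7 − 23.2 = 0.5
x=10: ŷ = -2 + 3.6·10 = 34; r = 32.5 − 34 = -1.5
Largest |r| is 2 at x = 6, residual 2.

r = 2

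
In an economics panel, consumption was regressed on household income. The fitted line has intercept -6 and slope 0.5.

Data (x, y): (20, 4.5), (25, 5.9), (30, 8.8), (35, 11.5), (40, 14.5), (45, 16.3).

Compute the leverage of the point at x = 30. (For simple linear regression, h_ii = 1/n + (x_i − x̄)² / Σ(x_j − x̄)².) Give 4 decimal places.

h = 0.1810

x̄ = (20 + 25 + 30 + 35 + 40 + 45)/6 = 32.5
Σ(x − x̄)² = 156.25 + 56.25 + 6.25 + 6.25 + 56.25 + 156.25 = 437.5
h = 1/6 + (-2.5)²/437.5 = 0.166667 + 0.0142857 = 0.1810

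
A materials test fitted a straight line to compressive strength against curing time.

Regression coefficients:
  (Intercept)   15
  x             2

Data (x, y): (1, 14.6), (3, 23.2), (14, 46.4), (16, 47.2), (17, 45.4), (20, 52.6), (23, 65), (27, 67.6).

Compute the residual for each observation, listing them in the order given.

-2.4, 2.2, 3.4, 0.2, -3.6, -2.4, 4, -1.4

x=1: ŷ = 15 + 2·1 = 17; r = 14.6 − 17 = -2.4
x=3: ŷ = 15 + 2·3 = 21; r = 23.2 − 21 = 2.2
x=14: ŷ = 15 + 2·14 = 43; r = 46.4 − 43 = 3.4
x=16: ŷ = 15 + 2·16 = 47; r = 47.2 − 47 = 0.2
x=17: ŷ = 15 + 2·17 = 49; r = 45.4 − 49 = -3.6
x=20: ŷ = 15 + 2·20 = 55; r = 52.6 − 55 = -2.4
x=23: ŷ = 15 + 2·23 = 61; r = 65 − 61 = 4
x=27: ŷ = 15 + 2·27 = 69; r = 67.6 − 69 = -1.4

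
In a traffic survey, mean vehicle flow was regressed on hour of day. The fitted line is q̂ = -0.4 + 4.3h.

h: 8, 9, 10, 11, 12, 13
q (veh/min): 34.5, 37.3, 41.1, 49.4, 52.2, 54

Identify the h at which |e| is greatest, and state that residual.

h = 11, e = 2.5

h=8: q̂ = -0.4 + 4.3·8 = 34; e = 34.5 − 34 = 0.5
h=9: q̂ = -0.4 + 4.3·9 = 38.3; e = 37.3 − 38.3 = -1
h=10: q̂ = -0.4 + 4.3·10 = 42.6; e = 41.1 − 42.6 = -1.5
h=11: q̂ = -0.4 + 4.3·11 = 46.9; e = 49.4 − 46.9 = 2.5
h=12: q̂ = -0.4 + 4.3·12 = 51.2; e = 52.2 − 51.2 = 1
h=13: q̂ = -0.4 + 4.3·13 = 55.5; e = 54 − 55.5 = -1.5
Largest |e| is 2.5 at h = 11, residual 2.5.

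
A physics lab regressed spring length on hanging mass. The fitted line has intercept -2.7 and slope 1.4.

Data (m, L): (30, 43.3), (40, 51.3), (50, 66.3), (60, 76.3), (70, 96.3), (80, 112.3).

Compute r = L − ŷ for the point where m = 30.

ŷ = -2.7 + 1.4·30 = 39.3
r = 43.3 − 39.3 = 4

r = 4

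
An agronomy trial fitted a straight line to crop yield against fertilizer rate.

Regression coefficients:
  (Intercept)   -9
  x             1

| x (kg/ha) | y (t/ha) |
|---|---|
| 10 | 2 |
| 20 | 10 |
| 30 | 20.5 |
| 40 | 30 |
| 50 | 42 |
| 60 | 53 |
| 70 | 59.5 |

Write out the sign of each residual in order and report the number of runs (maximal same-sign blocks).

x=10: ŷ = -9 + 10 = 1; e = 2 − 1 = 1
x=20: ŷ = -9 + 20 = 11; e = 10 − 11 = -1
x=30: ŷ = -9 + 30 = 21; e = 20.5 − 21 = -0.5
x=40: ŷ = -9 + 40 = 31; e = 30 − 31 = -1
x=50: ŷ = -9 + 50 = 41; e = 42 − 41 = 1
x=60: ŷ = -9 + 60 = 51; e = 53 − 51 = 2
x=70: ŷ = -9 + 70 = 61; e = 59.5 − 61 = -1.5
Signs: + − − − + + −
Runs: +×1, −×3, +×2, −×1 → 4

4 runs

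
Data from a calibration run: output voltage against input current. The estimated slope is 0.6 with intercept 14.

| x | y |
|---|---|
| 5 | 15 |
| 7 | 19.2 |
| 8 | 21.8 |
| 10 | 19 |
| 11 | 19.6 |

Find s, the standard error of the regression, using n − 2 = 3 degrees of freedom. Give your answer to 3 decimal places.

s = 2.309

x=5: ŷ = 14 + 0.6·5 = 17; r = 15 − 17 = -2
x=7: ŷ = 14 + 0.6·7 = 18.2; r = 19.2 − 18.2 = 1
x=8: ŷ = 14 + 0.6·8 = 18.8; r = 21.8 − 18.8 = 3
x=10: ŷ = 14 + 0.6·10 = 20; r = 19 − 20 = -1
x=11: ŷ = 14 + 0.6·11 = 20.6; r = 19.6 − 20.6 = -1
SSE = 4 + 1 + 9 + 1 + 1 = 16
s = √(16/3) = √5.33333 ≈ 2.309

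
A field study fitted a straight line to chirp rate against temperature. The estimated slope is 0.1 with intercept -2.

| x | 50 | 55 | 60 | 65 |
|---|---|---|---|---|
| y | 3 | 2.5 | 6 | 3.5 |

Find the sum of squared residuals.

x=50: ŷ = -2 + 0.1·50 = 3; r = 3 − 3 = 0
x=55: ŷ = -2 + 0.1·55 = 3.5; r = 2.5 − 3.5 = -1
x=60: ŷ = -2 + 0.1·60 = 4; r = 6 − 4 = 2
x=65: ŷ = -2 + 0.1·65 = 4.5; r = 3.5 − 4.5 = -1
SSE = 0 + 1 + 4 + 1 = 6

SSE = 6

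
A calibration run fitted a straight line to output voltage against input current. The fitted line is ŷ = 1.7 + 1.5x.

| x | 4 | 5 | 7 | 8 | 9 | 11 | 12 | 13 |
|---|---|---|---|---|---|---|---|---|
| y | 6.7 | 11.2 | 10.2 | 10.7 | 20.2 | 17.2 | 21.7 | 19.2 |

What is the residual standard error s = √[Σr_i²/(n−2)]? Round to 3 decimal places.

x=4: ŷ = 1.7 + 1.5·4 = 7.7; r = 6.7 − 7.7 = -1
x=5: ŷ = 1.7 + 1.5·5 = 9.2; r = 11.2 − 9.2 = 2
x=7: ŷ = 1.7 + 1.5·7 = 12.2; r = 10.2 − 12.2 = -2
x=8: ŷ = 1.7 + 1.5·8 = 13.7; r = 10.7 − 13.7 = -3
x=9: ŷ = 1.7 + 1.5·9 = 15.2; r = 20.2 − 15.2 = 5
x=11: ŷ = 1.7 + 1.5·11 = 18.2; r = 17.2 − 18.2 = -1
x=12: ŷ = 1.7 + 1.5·12 = 19.7; r = 21.7 − 19.7 = 2
x=13: ŷ = 1.7 + 1.5·13 = 21.2; r = 19.2 − 21.2 = -2
SSE = 1 + 4 + 4 + 9 + 25 + 1 + 4 + 4 = 52
s = √(52/6) = √8.66667 ≈ 2.944

s = 2.944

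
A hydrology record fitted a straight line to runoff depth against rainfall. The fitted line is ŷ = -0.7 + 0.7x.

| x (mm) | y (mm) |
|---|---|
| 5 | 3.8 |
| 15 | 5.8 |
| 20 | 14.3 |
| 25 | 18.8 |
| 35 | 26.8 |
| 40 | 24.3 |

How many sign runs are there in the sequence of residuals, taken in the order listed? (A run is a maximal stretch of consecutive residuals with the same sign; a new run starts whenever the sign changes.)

4 runs

x=5: ŷ = -0.7 + 0.7·5 = 2.8; e = 3.8 − 2.8 = 1
x=15: ŷ = -0.7 + 0.7·15 = 9.8; e = 5.8 − 9.8 = -4
x=20: ŷ = -0.7 + 0.7·20 = 13.3; e = 14.3 − 13.3 = 1
x=25: ŷ = -0.7 + 0.7·25 = 16.8; e = 18.8 − 16.8 = 2
x=35: ŷ = -0.7 + 0.7·35 = 23.8; e = 26.8 − 23.8 = 3
x=40: ŷ = -0.7 + 0.7·40 = 27.3; e = 24.3 − 27.3 = -3
Signs: + − + + + −
Runs: +×1, −×1, +×3, −×1 → 4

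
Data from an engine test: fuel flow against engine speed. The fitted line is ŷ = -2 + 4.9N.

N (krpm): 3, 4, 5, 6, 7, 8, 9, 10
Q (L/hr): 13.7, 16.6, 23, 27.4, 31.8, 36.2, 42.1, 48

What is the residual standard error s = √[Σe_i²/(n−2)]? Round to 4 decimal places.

N=3: ŷ = -2 + 4.9·3 = 12.7; e = 13.7 − 12.7 = 1
N=4: ŷ = -2 + 4.9·4 = 17.6; e = 16.6 − 17.6 = -1
N=5: ŷ = -2 + 4.9·5 = 22.5; e = 23 − 22.5 = 0.5
N=6: ŷ = -2 + 4.9·6 = 27.4; e = 27.4 − 27.4 = 0
N=7: ŷ = -2 + 4.9·7 = 32.3; e = 31.8 − 32.3 = -0.5
N=8: ŷ = -2 + 4.9·8 = 37.2; e = 36.2 − 37.2 = -1
N=9: ŷ = -2 + 4.9·9 = 42.1; e = 42.1 − 42.1 = 0
N=10: ŷ = -2 + 4.9·10 = 47; e = 48 − 47 = 1
SSE = 1 + 1 + 0.25 + 0 + 0.25 + 1 + 0 + 1 = 4.5
s = √(4.5/6) = √0.75 ≈ 0.8660

s = 0.8660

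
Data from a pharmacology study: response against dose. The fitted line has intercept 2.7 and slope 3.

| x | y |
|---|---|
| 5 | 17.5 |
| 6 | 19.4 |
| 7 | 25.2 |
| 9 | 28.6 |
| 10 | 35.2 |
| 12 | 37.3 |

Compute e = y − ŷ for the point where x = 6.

ŷ = 2.7 + 3·6 = 20.7
e = 19.4 − 20.7 = -1.3

e = -1.3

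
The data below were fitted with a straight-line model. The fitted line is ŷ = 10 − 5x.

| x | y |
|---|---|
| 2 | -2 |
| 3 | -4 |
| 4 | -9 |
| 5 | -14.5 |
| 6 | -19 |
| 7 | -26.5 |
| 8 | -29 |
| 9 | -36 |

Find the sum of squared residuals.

SSE = 11.5

x=2: ŷ = 10 − 5·2 = 0; e = -2 − 0 = -2
x=3: ŷ = 10 − 5·3 = -5; e = -4 − (-5) = 1
x=4: ŷ = 10 − 5·4 = -10; e = -9 − (-10) = 1
x=5: ŷ = 10 − 5·5 = -15; e = -14.5 − (-15) = 0.5
x=6: ŷ = 10 − 5·6 = -20; e = -19 − (-20) = 1
x=7: ŷ = 10 − 5·7 = -25; e = -26.5 − (-25) = -1.5
x=8: ŷ = 10 − 5·8 = -30; e = -29 − (-30) = 1
x=9: ŷ = 10 − 5·9 = -35; e = -36 − (-35) = -1
SSE = 4 + 1 + 1 + 0.25 + 1 + 2.25 + 1 + 1 = 11.5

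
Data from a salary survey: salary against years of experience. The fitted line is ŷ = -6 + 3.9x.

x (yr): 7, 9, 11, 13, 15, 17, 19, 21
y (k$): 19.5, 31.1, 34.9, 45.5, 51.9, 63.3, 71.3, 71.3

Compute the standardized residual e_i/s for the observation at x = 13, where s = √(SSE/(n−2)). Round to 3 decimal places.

x=7: ŷ = -6 + 3.9·7 = 21.3; e = 19.5 − 21.3 = -1.8
x=9: ŷ = -6 + 3.9·9 = 29.1; e = 31.1 − 29.1 = 2
x=11: ŷ = -6 + 3.9·11 = 36.9; e = 34.9 − 36.9 = -2
x=13: ŷ = -6 + 3.9·13 = 44.7; e = 45.5 − 44.7 = 0.8
x=15: ŷ = -6 + 3.9·15 = 52.5; e = 51.9 − 52.5 = -0.6
x=17: ŷ = -6 + 3.9·17 = 60.3; e = 63.3 − 60.3 = 3
x=19: ŷ = -6 + 3.9·19 = 68.1; e = 71.3 − 68.1 = 3.2
x=21: ŷ = -6 + 3.9·21 = 75.9; e = 71.3 − 75.9 = -4.6
SSE = 3.24 + 4 + 4 + 0.64 + 0.36 + 9 + 10.24 + 21.16 = 52.64
s = √(52.64/6) = 2.96198
e/s = 0.8 / 2.96198 = 0.270

0.270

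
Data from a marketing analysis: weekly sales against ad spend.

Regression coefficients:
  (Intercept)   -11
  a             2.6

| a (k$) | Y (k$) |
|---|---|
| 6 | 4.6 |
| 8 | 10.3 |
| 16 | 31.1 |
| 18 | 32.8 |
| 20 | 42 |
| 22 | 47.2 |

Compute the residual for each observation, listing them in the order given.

a=6: Ŷ = -11 + 2.6·6 = 4.6; r = 4.6 − 4.6 = 0
a=8: Ŷ = -11 + 2.6·8 = 9.8; r = 10.3 − 9.8 = 0.5
a=16: Ŷ = -11 + 2.6·16 = 30.6; r = 31.1 − 30.6 = 0.5
a=18: Ŷ = -11 + 2.6·18 = 35.8; r = 32.8 − 35.8 = -3
a=20: Ŷ = -11 + 2.6·20 = 41; r = 42 − 41 = 1
a=22: Ŷ = -11 + 2.6·22 = 46.2; r = 47.2 − 46.2 = 1

0, 0.5, 0.5, -3, 1, 1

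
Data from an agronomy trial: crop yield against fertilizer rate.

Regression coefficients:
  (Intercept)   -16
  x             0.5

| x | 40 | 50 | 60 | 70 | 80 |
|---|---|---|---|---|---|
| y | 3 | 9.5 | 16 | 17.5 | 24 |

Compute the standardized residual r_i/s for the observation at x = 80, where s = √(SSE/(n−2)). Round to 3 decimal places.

0.000

x=40: ŷ = -16 + 0.5·40 = 4; r = 3 − 4 = -1
x=50: ŷ = -16 + 0.5·50 = 9; r = 9.5 − 9 = 0.5
x=60: ŷ = -16 + 0.5·60 = 14; r = 16 − 14 = 2
x=70: ŷ = -16 + 0.5·70 = 19; r = 17.5 − 19 = -1.5
x=80: ŷ = -16 + 0.5·80 = 24; r = 24 − 24 = 0
SSE = 1 + 0.25 + 4 + 2.25 + 0 = 7.5
s = √(7.5/3) = 1.58114
r/s = 0 / 1.58114 = 0.000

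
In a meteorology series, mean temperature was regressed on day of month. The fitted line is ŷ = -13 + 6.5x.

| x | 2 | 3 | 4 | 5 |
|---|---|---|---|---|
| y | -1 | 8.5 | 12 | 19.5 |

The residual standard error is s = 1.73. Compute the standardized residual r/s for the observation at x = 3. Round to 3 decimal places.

ŷ = -13 + 6.5·3 = 6.5
r = 8.5 − 6.5 = 2
r/s = 2 / 1.73 = 1.156

1.156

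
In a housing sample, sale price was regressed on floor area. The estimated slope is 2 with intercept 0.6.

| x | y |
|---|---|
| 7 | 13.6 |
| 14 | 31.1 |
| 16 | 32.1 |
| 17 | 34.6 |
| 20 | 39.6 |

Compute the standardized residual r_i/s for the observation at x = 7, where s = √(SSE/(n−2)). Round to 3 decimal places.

x=7: ŷ = 0.6 + 2·7 = 14.6; r = 13.6 − 14.6 = -1
x=14: ŷ = 0.6 + 2·14 = 28.6; r = 31.1 − 28.6 = 2.5
x=16: ŷ = 0.6 + 2·16 = 32.6; r = 32.1 − 32.6 = -0.5
x=17: ŷ = 0.6 + 2·17 = 34.6; r = 34.6 − 34.6 = 0
x=20: ŷ = 0.6 + 2·20 = 40.6; r = 39.6 − 40.6 = -1
SSE = 1 + 6.25 + 0.25 + 0 + 1 = 8.5
s = √(8.5/3) = 1.68325
r/s = -1 / 1.68325 = -0.594

-0.594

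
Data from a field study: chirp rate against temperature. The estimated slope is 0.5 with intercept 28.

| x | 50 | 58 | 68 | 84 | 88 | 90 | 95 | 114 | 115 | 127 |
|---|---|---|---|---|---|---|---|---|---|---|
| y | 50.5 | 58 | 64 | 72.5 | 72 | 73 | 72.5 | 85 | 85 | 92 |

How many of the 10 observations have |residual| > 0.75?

x=50: ŷ = 28 + 0.5·50 = 53; e = 50.5 − 53 = -2.5
x=58: ŷ = 28 + 0.5·58 = 57; e = 58 − 57 = 1
x=68: ŷ = 28 + 0.5·68 = 62; e = 64 − 62 = 2
x=84: ŷ = 28 + 0.5·84 = 70; e = 72.5 − 70 = 2.5
x=88: ŷ = 28 + 0.5·88 = 72; e = 72 − 72 = 0
x=90: ŷ = 28 + 0.5·90 = 73; e = 73 − 73 = 0
x=95: ŷ = 28 + 0.5·95 = 75.5; e = 72.5 − 75.5 = -3
x=114: ŷ = 28 + 0.5·114 = 85; e = 85 − 85 = 0
x=115: ŷ = 28 + 0.5·115 = 85.5; e = 85 − 85.5 = -0.5
x=127: ŷ = 28 + 0.5·127 = 91.5; e = 92 − 91.5 = 0.5
|e| > 0.75: x=50 (|e|=2.5), x=58 (|e|=1), x=68 (|e|=2), x=84 (|e|=2.5), x=95 (|e|=3) → 5

5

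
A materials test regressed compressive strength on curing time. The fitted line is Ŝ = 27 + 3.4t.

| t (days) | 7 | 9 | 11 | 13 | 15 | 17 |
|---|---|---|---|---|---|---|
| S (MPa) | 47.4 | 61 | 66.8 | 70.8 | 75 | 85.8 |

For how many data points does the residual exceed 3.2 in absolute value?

t=7: Ŝ = 27 + 3.4·7 = 50.8; r = 47.4 − 50.8 = -3.4
t=9: Ŝ = 27 + 3.4·9 = 57.6; r = 61 − 57.6 = 3.4
t=11: Ŝ = 27 + 3.4·11 = 64.4; r = 66.8 − 64.4 = 2.4
t=13: Ŝ = 27 + 3.4·13 = 71.2; r = 70.8 − 71.2 = -0.4
t=15: Ŝ = 27 + 3.4·15 = 78; r = 75 − 78 = -3
t=17: Ŝ = 27 + 3.4·17 = 84.8; r = 85.8 − 84.8 = 1
|r| > 3.2: t=7 (|r|=3.4), t=9 (|r|=3.4) → 2

2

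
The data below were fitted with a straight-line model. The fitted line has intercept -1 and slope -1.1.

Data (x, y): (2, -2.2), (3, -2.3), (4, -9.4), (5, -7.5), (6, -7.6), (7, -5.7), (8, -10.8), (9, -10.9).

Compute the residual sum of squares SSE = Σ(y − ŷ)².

x=2: ŷ = -1 − 1.1·2 = -3.2; e = -2.2 − (-3.2) = 1
x=3: ŷ = -1 − 1.1·3 = -4.3; e = -2.3 − (-4.3) = 2
x=4: ŷ = -1 − 1.1·4 = -5.4; e = -9.4 − (-5.4) = -4
x=5: ŷ = -1 − 1.1·5 = -6.5; e = -7.5 − (-6.5) = -1
x=6: ŷ = -1 − 1.1·6 = -7.6; e = -7.6 − (-7.6) = 0
x=7: ŷ = -1 − 1.1·7 = -8.7; e = -5.7 − (-8.7) = 3
x=8: ŷ = -1 − 1.1·8 = -9.8; e = -10.8 − (-9.8) = -1
x=9: ŷ = -1 − 1.1·9 = -10.9; e = -10.9 − (-10.9) = 0
SSE = 1 + 4 + 16 + 1 + 0 + 9 + 1 + 0 = 32

SSE = 32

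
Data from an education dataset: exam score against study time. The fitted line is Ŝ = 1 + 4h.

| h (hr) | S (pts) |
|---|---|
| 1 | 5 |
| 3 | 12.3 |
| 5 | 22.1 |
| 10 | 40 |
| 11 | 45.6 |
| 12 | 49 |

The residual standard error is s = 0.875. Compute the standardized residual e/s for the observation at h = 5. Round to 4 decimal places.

1.2571

Ŝ = 1 + 4·5 = 21
e = 22.1 − 21 = 1.1
e/s = 1.1 / 0.875 = 1.2571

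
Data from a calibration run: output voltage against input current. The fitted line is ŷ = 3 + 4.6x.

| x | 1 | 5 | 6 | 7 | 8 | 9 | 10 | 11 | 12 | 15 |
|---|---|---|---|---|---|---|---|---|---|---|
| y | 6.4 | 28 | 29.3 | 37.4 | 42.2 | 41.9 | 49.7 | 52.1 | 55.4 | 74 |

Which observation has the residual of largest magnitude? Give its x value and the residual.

x = 12, e = -2.8

x=1: ŷ = 3 + 4.6·1 = 7.6; e = 6.4 − 7.6 = -1.2
x=5: ŷ = 3 + 4.6·5 = 26; e = 28 − 26 = 2
x=6: ŷ = 3 + 4.6·6 = 30.6; e = 29.3 − 30.6 = -1.3
x=7: ŷ = 3 + 4.6·7 = 35.2; e = 37.4 − 35.2 = 2.2
x=8: ŷ = 3 + 4.6·8 = 39.8; e = 42.2 − 39.8 = 2.4
x=9: ŷ = 3 + 4.6·9 = 44.4; e = 41.9 − 44.4 = -2.5
x=10: ŷ = 3 + 4.6·10 = 49; e = 49.7 − 49 = 0.7
x=11: ŷ = 3 + 4.6·11 = 53.6; e = 52.1 − 53.6 = -1.5
x=12: ŷ = 3 + 4.6·12 = 58.2; e = 55.4 − 58.2 = -2.8
x=15: ŷ = 3 + 4.6·15 = 72; e = 74 − 72 = 2
Largest |e| is 2.8 at x = 12, residual -2.8.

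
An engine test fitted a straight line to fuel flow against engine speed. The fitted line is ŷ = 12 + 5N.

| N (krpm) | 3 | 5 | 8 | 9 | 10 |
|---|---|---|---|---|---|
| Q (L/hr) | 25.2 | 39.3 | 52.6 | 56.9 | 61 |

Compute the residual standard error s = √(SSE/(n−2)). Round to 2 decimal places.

s = 1.82

N=3: ŷ = 12 + 5·3 = 27; r = 25.2 − 27 = -1.8
N=5: ŷ = 12 + 5·5 = 37; r = 39.3 − 37 = 2.3
N=8: ŷ = 12 + 5·8 = 52; r = 52.6 − 52 = 0.6
N=9: ŷ = 12 + 5·9 = 57; r = 56.9 − 57 = -0.1
N=10: ŷ = 12 + 5·10 = 62; r = 61 − 62 = -1
SSE = 3.24 + 5.29 + 0.36 + 0.01 + 1 = 9.9
s = √(9.9/3) = √3.3 ≈ 1.82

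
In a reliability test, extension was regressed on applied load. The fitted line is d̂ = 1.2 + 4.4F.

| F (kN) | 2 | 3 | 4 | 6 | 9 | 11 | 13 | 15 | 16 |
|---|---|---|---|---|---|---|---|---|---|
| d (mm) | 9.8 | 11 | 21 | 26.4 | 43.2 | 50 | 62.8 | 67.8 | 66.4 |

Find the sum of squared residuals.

SSE = 70.56

F=2: d̂ = 1.2 + 4.4·2 = 10; r = 9.8 − 10 = -0.2
F=3: d̂ = 1.2 + 4.4·3 = 14.4; r = 11 − 14.4 = -3.4
F=4: d̂ = 1.2 + 4.4·4 = 18.8; r = 21 − 18.8 = 2.2
F=6: d̂ = 1.2 + 4.4·6 = 27.6; r = 26.4 − 27.6 = -1.2
F=9: d̂ = 1.2 + 4.4·9 = 40.8; r = 43.2 − 40.8 = 2.4
F=11: d̂ = 1.2 + 4.4·11 = 49.6; r = 50 − 49.6 = 0.4
F=13: d̂ = 1.2 + 4.4·13 = 58.4; r = 62.8 − 58.4 = 4.4
F=15: d̂ = 1.2 + 4.4·15 = 67.2; r = 67.8 − 67.2 = 0.6
F=16: d̂ = 1.2 + 4.4·16 = 71.6; r = 66.4 − 71.6 = -5.2
SSE = 0.04 + 11.56 + 4.84 + 1.44 + 5.76 + 0.16 + 19.36 + 0.36 + 27.04 = 70.56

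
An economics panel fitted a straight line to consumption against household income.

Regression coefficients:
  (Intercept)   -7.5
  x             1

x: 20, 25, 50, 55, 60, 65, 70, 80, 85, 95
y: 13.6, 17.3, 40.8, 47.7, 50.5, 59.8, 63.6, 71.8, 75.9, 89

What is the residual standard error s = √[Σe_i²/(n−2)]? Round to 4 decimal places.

x=20: ŷ = -7.5 + 20 = 12.5; e = 13.6 − 12.5 = 1.1
x=25: ŷ = -7.5 + 25 = 17.5; e = 17.3 − 17.5 = -0.2
x=50: ŷ = -7.5 + 50 = 42.5; e = 40.8 − 42.5 = -1.7
x=55: ŷ = -7.5 + 55 = 47.5; e = 47.7 − 47.5 = 0.2
x=60: ŷ = -7.5 + 60 = 52.5; e = 50.5 − 52.5 = -2
x=65: ŷ = -7.5 + 65 = 57.5; e = 59.8 − 57.5 = 2.3
x=70: ŷ = -7.5 + 70 = 62.5; e = 63.6 − 62.5 = 1.1
x=80: ŷ = -7.5 + 80 = 72.5; e = 71.8 − 72.5 = -0.7
x=85: ŷ = -7.5 + 85 = 77.5; e = 75.9 − 77.5 = -1.6
x=95: ŷ = -7.5 + 95 = 87.5; e = 89 − 87.5 = 1.5
SSE = 1.21 + 0.04 + 2.89 + 0.04 + 4 + 5.29 + 1.21 + 0.49 + 2.56 + 2.25 = 19.98
s = √(19.98/8) = √2.4975 ≈ 1.5803

s = 1.5803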